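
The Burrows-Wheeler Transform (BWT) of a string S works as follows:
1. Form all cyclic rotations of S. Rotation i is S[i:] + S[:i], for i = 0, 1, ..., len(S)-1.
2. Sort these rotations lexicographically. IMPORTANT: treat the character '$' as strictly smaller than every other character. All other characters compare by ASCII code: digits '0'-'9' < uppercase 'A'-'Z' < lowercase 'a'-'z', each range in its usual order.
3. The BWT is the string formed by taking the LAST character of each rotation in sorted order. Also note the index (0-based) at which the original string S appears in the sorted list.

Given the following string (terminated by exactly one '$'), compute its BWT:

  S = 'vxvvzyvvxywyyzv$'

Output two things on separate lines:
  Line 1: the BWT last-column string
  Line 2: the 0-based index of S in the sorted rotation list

All 16 rotations (rotation i = S[i:]+S[:i]):
  rot[0] = vxvvzyvvxywyyzv$
  rot[1] = xvvzyvvxywyyzv$v
  rot[2] = vvzyvvxywyyzv$vx
  rot[3] = vzyvvxywyyzv$vxv
  rot[4] = zyvvxywyyzv$vxvv
  rot[5] = yvvxywyyzv$vxvvz
  rot[6] = vvxywyyzv$vxvvzy
  rot[7] = vxywyyzv$vxvvzyv
  rot[8] = xywyyzv$vxvvzyvv
  rot[9] = ywyyzv$vxvvzyvvx
  rot[10] = wyyzv$vxvvzyvvxy
  rot[11] = yyzv$vxvvzyvvxyw
  rot[12] = yzv$vxvvzyvvxywy
  rot[13] = zv$vxvvzyvvxywyy
  rot[14] = v$vxvvzyvvxywyyz
  rot[15] = $vxvvzyvvxywyyzv
Sorted (with $ < everything):
  sorted[0] = $vxvvzyvvxywyyzv  (last char: 'v')
  sorted[1] = v$vxvvzyvvxywyyz  (last char: 'z')
  sorted[2] = vvxywyyzv$vxvvzy  (last char: 'y')
  sorted[3] = vvzyvvxywyyzv$vx  (last char: 'x')
  sorted[4] = vxvvzyvvxywyyzv$  (last char: '$')
  sorted[5] = vxywyyzv$vxvvzyv  (last char: 'v')
  sorted[6] = vzyvvxywyyzv$vxv  (last char: 'v')
  sorted[7] = wyyzv$vxvvzyvvxy  (last char: 'y')
  sorted[8] = xvvzyvvxywyyzv$v  (last char: 'v')
  sorted[9] = xywyyzv$vxvvzyvv  (last char: 'v')
  sorted[10] = yvvxywyyzv$vxvvz  (last char: 'z')
  sorted[11] = ywyyzv$vxvvzyvvx  (last char: 'x')
  sorted[12] = yyzv$vxvvzyvvxyw  (last char: 'w')
  sorted[13] = yzv$vxvvzyvvxywy  (last char: 'y')
  sorted[14] = zv$vxvvzyvvxywyy  (last char: 'y')
  sorted[15] = zyvvxywyyzv$vxvv  (last char: 'v')
Last column: vzyx$vvyvvzxwyyv
Original string S is at sorted index 4

Answer: vzyx$vvyvvzxwyyv
4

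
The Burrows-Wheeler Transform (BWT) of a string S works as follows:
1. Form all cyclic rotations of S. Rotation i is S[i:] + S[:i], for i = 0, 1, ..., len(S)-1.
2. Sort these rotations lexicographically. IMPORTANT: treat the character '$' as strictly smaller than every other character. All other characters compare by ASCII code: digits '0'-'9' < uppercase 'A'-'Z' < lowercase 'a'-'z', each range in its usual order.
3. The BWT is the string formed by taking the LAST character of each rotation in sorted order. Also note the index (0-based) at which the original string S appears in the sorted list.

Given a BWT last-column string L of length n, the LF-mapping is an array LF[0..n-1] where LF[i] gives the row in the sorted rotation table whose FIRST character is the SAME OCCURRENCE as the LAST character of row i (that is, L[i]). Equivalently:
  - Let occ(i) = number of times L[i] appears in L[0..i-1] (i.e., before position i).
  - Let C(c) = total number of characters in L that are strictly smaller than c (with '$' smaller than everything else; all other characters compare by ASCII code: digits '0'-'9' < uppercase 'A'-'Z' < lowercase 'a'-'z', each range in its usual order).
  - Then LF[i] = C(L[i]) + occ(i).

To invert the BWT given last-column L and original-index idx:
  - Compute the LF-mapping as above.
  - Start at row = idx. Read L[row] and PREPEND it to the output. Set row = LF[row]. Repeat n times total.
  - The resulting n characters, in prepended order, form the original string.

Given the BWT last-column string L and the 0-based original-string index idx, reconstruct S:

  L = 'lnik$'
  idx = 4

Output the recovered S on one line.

LF mapping: 3 4 1 2 0
Walk LF starting at row 4, prepending L[row]:
  step 1: row=4, L[4]='$', prepend. Next row=LF[4]=0
  step 2: row=0, L[0]='l', prepend. Next row=LF[0]=3
  step 3: row=3, L[3]='k', prepend. Next row=LF[3]=2
  step 4: row=2, L[2]='i', prepend. Next row=LF[2]=1
  step 5: row=1, L[1]='n', prepend. Next row=LF[1]=4
Reversed output: nikl$

Answer: nikl$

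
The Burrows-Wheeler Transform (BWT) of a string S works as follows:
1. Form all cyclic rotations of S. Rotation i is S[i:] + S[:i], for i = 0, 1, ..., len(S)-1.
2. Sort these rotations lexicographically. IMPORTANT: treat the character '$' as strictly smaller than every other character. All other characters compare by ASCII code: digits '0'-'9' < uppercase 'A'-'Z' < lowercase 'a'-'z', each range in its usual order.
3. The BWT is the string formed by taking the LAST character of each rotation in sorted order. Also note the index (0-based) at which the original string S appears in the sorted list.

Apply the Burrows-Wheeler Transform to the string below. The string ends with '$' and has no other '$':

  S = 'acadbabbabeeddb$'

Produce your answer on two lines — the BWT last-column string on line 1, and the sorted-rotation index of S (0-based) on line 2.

Answer: bbb$cddbaaadaeeb
3

Derivation:
All 16 rotations (rotation i = S[i:]+S[:i]):
  rot[0] = acadbabbabeeddb$
  rot[1] = cadbabbabeeddb$a
  rot[2] = adbabbabeeddb$ac
  rot[3] = dbabbabeeddb$aca
  rot[4] = babbabeeddb$acad
  rot[5] = abbabeeddb$acadb
  rot[6] = bbabeeddb$acadba
  rot[7] = babeeddb$acadbab
  rot[8] = abeeddb$acadbabb
  rot[9] = beeddb$acadbabba
  rot[10] = eeddb$acadbabbab
  rot[11] = eddb$acadbabbabe
  rot[12] = ddb$acadbabbabee
  rot[13] = db$acadbabbabeed
  rot[14] = b$acadbabbabeedd
  rot[15] = $acadbabbabeeddb
Sorted (with $ < everything):
  sorted[0] = $acadbabbabeeddb  (last char: 'b')
  sorted[1] = abbabeeddb$acadb  (last char: 'b')
  sorted[2] = abeeddb$acadbabb  (last char: 'b')
  sorted[3] = acadbabbabeeddb$  (last char: '$')
  sorted[4] = adbabbabeeddb$ac  (last char: 'c')
  sorted[5] = b$acadbabbabeedd  (last char: 'd')
  sorted[6] = babbabeeddb$acad  (last char: 'd')
  sorted[7] = babeeddb$acadbab  (last char: 'b')
  sorted[8] = bbabeeddb$acadba  (last char: 'a')
  sorted[9] = beeddb$acadbabba  (last char: 'a')
  sorted[10] = cadbabbabeeddb$a  (last char: 'a')
  sorted[11] = db$acadbabbabeed  (last char: 'd')
  sorted[12] = dbabbabeeddb$aca  (last char: 'a')
  sorted[13] = ddb$acadbabbabee  (last char: 'e')
  sorted[14] = eddb$acadbabbabe  (last char: 'e')
  sorted[15] = eeddb$acadbabbab  (last char: 'b')
Last column: bbb$cddbaaadaeeb
Original string S is at sorted index 3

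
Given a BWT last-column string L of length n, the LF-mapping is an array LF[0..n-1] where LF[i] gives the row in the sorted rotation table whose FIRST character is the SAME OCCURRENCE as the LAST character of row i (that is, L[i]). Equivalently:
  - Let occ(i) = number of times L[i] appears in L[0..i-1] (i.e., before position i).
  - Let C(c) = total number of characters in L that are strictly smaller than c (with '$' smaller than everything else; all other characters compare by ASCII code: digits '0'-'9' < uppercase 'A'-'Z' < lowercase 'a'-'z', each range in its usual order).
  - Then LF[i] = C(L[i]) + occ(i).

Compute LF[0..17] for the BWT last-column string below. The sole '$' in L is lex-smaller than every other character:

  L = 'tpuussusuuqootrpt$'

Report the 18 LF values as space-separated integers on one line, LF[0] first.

Answer: 10 3 13 14 7 8 15 9 16 17 5 1 2 11 6 4 12 0

Derivation:
Char counts: '$':1, 'o':2, 'p':2, 'q':1, 'r':1, 's':3, 't':3, 'u':5
C (first-col start): C('$')=0, C('o')=1, C('p')=3, C('q')=5, C('r')=6, C('s')=7, C('t')=10, C('u')=13
L[0]='t': occ=0, LF[0]=C('t')+0=10+0=10
L[1]='p': occ=0, LF[1]=C('p')+0=3+0=3
L[2]='u': occ=0, LF[2]=C('u')+0=13+0=13
L[3]='u': occ=1, LF[3]=C('u')+1=13+1=14
L[4]='s': occ=0, LF[4]=C('s')+0=7+0=7
L[5]='s': occ=1, LF[5]=C('s')+1=7+1=8
L[6]='u': occ=2, LF[6]=C('u')+2=13+2=15
L[7]='s': occ=2, LF[7]=C('s')+2=7+2=9
L[8]='u': occ=3, LF[8]=C('u')+3=13+3=16
L[9]='u': occ=4, LF[9]=C('u')+4=13+4=17
L[10]='q': occ=0, LF[10]=C('q')+0=5+0=5
L[11]='o': occ=0, LF[11]=C('o')+0=1+0=1
L[12]='o': occ=1, LF[12]=C('o')+1=1+1=2
L[13]='t': occ=1, LF[13]=C('t')+1=10+1=11
L[14]='r': occ=0, LF[14]=C('r')+0=6+0=6
L[15]='p': occ=1, LF[15]=C('p')+1=3+1=4
L[16]='t': occ=2, LF[16]=C('t')+2=10+2=12
L[17]='$': occ=0, LF[17]=C('$')+0=0+0=0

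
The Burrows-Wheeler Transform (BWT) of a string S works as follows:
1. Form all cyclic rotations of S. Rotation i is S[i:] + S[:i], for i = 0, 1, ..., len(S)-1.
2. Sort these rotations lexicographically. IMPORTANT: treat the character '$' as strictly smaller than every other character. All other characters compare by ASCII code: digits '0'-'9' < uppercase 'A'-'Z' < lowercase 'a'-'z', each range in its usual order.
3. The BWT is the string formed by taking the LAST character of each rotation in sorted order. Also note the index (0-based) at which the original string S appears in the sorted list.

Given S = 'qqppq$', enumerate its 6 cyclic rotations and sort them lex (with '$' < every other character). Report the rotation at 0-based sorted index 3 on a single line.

Answer: q$qqpp

Derivation:
All 6 rotations (rotation i = S[i:]+S[:i]):
  rot[0] = qqppq$
  rot[1] = qppq$q
  rot[2] = ppq$qq
  rot[3] = pq$qqp
  rot[4] = q$qqpp
  rot[5] = $qqppq
Sorted (with $ < everything):
  sorted[0] = $qqppq
  sorted[1] = ppq$qq
  sorted[2] = pq$qqp
  sorted[3] = q$qqpp
  sorted[4] = qppq$q
  sorted[5] = qqppq$
sorted[3] = q$qqpp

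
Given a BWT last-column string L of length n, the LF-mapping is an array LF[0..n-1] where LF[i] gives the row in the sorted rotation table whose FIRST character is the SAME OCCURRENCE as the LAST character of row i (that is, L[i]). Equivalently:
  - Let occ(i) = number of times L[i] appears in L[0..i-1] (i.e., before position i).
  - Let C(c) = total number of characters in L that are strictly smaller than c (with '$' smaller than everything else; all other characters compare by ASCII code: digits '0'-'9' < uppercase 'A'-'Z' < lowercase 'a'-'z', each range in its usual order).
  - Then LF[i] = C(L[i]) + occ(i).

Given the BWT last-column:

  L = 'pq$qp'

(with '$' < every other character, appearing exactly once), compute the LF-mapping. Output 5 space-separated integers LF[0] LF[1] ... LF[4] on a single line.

Answer: 1 3 0 4 2

Derivation:
Char counts: '$':1, 'p':2, 'q':2
C (first-col start): C('$')=0, C('p')=1, C('q')=3
L[0]='p': occ=0, LF[0]=C('p')+0=1+0=1
L[1]='q': occ=0, LF[1]=C('q')+0=3+0=3
L[2]='$': occ=0, LF[2]=C('$')+0=0+0=0
L[3]='q': occ=1, LF[3]=C('q')+1=3+1=4
L[4]='p': occ=1, LF[4]=C('p')+1=1+1=2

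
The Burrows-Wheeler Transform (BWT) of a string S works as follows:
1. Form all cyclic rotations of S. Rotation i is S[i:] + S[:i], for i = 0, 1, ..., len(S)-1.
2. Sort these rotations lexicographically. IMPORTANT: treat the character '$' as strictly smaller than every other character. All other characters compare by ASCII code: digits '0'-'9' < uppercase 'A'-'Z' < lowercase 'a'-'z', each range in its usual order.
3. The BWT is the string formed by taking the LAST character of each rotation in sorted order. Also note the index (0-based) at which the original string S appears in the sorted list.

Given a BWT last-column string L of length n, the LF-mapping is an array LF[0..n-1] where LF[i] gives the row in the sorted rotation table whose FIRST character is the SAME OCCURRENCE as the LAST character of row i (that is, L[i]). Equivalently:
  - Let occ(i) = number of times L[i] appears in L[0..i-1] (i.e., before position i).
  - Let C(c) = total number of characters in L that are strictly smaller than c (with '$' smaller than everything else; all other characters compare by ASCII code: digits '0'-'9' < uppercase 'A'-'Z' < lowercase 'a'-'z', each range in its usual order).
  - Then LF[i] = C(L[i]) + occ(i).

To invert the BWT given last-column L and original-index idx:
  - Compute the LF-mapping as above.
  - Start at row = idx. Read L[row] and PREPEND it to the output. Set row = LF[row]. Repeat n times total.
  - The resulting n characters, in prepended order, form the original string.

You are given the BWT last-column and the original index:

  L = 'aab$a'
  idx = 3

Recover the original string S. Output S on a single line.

Answer: abaa$

Derivation:
LF mapping: 1 2 4 0 3
Walk LF starting at row 3, prepending L[row]:
  step 1: row=3, L[3]='$', prepend. Next row=LF[3]=0
  step 2: row=0, L[0]='a', prepend. Next row=LF[0]=1
  step 3: row=1, L[1]='a', prepend. Next row=LF[1]=2
  step 4: row=2, L[2]='b', prepend. Next row=LF[2]=4
  step 5: row=4, L[4]='a', prepend. Next row=LF[4]=3
Reversed output: abaa$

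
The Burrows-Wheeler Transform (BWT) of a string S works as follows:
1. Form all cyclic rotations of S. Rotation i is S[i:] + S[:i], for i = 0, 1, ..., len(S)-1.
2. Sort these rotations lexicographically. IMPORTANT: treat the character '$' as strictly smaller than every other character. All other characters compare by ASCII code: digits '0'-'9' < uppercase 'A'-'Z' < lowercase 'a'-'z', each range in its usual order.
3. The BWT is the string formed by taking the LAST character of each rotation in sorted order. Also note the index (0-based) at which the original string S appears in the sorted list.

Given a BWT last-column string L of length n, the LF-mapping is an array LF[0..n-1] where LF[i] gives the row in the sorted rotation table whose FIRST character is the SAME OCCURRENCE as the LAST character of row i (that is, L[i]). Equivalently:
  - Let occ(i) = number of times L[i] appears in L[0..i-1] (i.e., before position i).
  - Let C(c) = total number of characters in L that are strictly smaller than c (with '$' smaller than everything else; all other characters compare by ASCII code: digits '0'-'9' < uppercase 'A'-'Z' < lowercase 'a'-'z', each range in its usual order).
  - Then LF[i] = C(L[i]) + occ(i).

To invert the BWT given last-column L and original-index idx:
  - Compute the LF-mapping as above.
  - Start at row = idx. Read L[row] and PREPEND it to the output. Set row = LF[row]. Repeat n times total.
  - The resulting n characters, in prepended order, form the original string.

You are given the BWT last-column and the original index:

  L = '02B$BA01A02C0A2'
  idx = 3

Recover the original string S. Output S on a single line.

LF mapping: 1 6 12 0 13 9 2 5 10 3 7 14 4 11 8
Walk LF starting at row 3, prepending L[row]:
  step 1: row=3, L[3]='$', prepend. Next row=LF[3]=0
  step 2: row=0, L[0]='0', prepend. Next row=LF[0]=1
  step 3: row=1, L[1]='2', prepend. Next row=LF[1]=6
  step 4: row=6, L[6]='0', prepend. Next row=LF[6]=2
  step 5: row=2, L[2]='B', prepend. Next row=LF[2]=12
  step 6: row=12, L[12]='0', prepend. Next row=LF[12]=4
  step 7: row=4, L[4]='B', prepend. Next row=LF[4]=13
  step 8: row=13, L[13]='A', prepend. Next row=LF[13]=11
  step 9: row=11, L[11]='C', prepend. Next row=LF[11]=14
  step 10: row=14, L[14]='2', prepend. Next row=LF[14]=8
  step 11: row=8, L[8]='A', prepend. Next row=LF[8]=10
  step 12: row=10, L[10]='2', prepend. Next row=LF[10]=7
  step 13: row=7, L[7]='1', prepend. Next row=LF[7]=5
  step 14: row=5, L[5]='A', prepend. Next row=LF[5]=9
  step 15: row=9, L[9]='0', prepend. Next row=LF[9]=3
Reversed output: 0A12A2CAB0B020$

Answer: 0A12A2CAB0B020$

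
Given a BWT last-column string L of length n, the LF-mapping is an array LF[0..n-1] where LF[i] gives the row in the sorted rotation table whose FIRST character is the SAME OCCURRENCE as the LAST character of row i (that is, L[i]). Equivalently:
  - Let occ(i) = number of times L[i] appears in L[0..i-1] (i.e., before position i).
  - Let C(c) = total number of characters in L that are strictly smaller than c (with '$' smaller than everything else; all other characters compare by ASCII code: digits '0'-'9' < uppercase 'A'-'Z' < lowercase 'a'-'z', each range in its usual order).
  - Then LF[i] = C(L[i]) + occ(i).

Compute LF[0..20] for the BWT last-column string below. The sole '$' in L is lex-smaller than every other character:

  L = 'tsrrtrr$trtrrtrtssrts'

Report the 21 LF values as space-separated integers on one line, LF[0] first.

Answer: 14 10 1 2 15 3 4 0 16 5 17 6 7 18 8 19 11 12 9 20 13

Derivation:
Char counts: '$':1, 'r':9, 's':4, 't':7
C (first-col start): C('$')=0, C('r')=1, C('s')=10, C('t')=14
L[0]='t': occ=0, LF[0]=C('t')+0=14+0=14
L[1]='s': occ=0, LF[1]=C('s')+0=10+0=10
L[2]='r': occ=0, LF[2]=C('r')+0=1+0=1
L[3]='r': occ=1, LF[3]=C('r')+1=1+1=2
L[4]='t': occ=1, LF[4]=C('t')+1=14+1=15
L[5]='r': occ=2, LF[5]=C('r')+2=1+2=3
L[6]='r': occ=3, LF[6]=C('r')+3=1+3=4
L[7]='$': occ=0, LF[7]=C('$')+0=0+0=0
L[8]='t': occ=2, LF[8]=C('t')+2=14+2=16
L[9]='r': occ=4, LF[9]=C('r')+4=1+4=5
L[10]='t': occ=3, LF[10]=C('t')+3=14+3=17
L[11]='r': occ=5, LF[11]=C('r')+5=1+5=6
L[12]='r': occ=6, LF[12]=C('r')+6=1+6=7
L[13]='t': occ=4, LF[13]=C('t')+4=14+4=18
L[14]='r': occ=7, LF[14]=C('r')+7=1+7=8
L[15]='t': occ=5, LF[15]=C('t')+5=14+5=19
L[16]='s': occ=1, LF[16]=C('s')+1=10+1=11
L[17]='s': occ=2, LF[17]=C('s')+2=10+2=12
L[18]='r': occ=8, LF[18]=C('r')+8=1+8=9
L[19]='t': occ=6, LF[19]=C('t')+6=14+6=20
L[20]='s': occ=3, LF[20]=C('s')+3=10+3=13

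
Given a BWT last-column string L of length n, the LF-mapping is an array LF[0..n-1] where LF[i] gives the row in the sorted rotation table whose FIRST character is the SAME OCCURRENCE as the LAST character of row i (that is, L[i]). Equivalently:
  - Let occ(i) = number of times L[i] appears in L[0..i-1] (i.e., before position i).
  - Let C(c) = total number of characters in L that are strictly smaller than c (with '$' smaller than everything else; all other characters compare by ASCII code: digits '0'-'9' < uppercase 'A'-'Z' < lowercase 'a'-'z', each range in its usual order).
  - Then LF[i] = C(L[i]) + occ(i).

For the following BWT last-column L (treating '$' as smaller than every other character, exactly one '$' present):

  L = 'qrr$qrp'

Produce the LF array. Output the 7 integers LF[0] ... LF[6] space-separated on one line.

Char counts: '$':1, 'p':1, 'q':2, 'r':3
C (first-col start): C('$')=0, C('p')=1, C('q')=2, C('r')=4
L[0]='q': occ=0, LF[0]=C('q')+0=2+0=2
L[1]='r': occ=0, LF[1]=C('r')+0=4+0=4
L[2]='r': occ=1, LF[2]=C('r')+1=4+1=5
L[3]='$': occ=0, LF[3]=C('$')+0=0+0=0
L[4]='q': occ=1, LF[4]=C('q')+1=2+1=3
L[5]='r': occ=2, LF[5]=C('r')+2=4+2=6
L[6]='p': occ=0, LF[6]=C('p')+0=1+0=1

Answer: 2 4 5 0 3 6 1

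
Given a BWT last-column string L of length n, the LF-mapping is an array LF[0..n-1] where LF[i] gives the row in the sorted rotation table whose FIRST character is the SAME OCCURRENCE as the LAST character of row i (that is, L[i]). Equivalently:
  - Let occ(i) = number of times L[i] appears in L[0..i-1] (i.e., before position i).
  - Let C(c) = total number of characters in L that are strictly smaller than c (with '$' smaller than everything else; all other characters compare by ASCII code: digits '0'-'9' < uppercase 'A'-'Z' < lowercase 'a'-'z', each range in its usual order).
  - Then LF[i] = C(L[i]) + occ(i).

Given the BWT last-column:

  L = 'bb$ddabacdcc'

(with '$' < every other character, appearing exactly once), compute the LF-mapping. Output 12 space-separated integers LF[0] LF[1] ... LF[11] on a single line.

Char counts: '$':1, 'a':2, 'b':3, 'c':3, 'd':3
C (first-col start): C('$')=0, C('a')=1, C('b')=3, C('c')=6, C('d')=9
L[0]='b': occ=0, LF[0]=C('b')+0=3+0=3
L[1]='b': occ=1, LF[1]=C('b')+1=3+1=4
L[2]='$': occ=0, LF[2]=C('$')+0=0+0=0
L[3]='d': occ=0, LF[3]=C('d')+0=9+0=9
L[4]='d': occ=1, LF[4]=C('d')+1=9+1=10
L[5]='a': occ=0, LF[5]=C('a')+0=1+0=1
L[6]='b': occ=2, LF[6]=C('b')+2=3+2=5
L[7]='a': occ=1, LF[7]=C('a')+1=1+1=2
L[8]='c': occ=0, LF[8]=C('c')+0=6+0=6
L[9]='d': occ=2, LF[9]=C('d')+2=9+2=11
L[10]='c': occ=1, LF[10]=C('c')+1=6+1=7
L[11]='c': occ=2, LF[11]=C('c')+2=6+2=8

Answer: 3 4 0 9 10 1 5 2 6 11 7 8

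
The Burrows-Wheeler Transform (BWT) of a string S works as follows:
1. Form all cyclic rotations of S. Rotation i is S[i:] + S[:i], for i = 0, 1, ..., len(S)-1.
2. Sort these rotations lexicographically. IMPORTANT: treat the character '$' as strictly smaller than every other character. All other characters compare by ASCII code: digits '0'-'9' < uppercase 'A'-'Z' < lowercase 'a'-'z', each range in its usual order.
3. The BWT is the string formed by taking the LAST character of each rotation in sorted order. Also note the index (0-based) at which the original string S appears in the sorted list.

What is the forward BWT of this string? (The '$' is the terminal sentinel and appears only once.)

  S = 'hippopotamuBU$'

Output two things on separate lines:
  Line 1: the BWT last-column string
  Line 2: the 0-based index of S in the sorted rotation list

All 14 rotations (rotation i = S[i:]+S[:i]):
  rot[0] = hippopotamuBU$
  rot[1] = ippopotamuBU$h
  rot[2] = ppopotamuBU$hi
  rot[3] = popotamuBU$hip
  rot[4] = opotamuBU$hipp
  rot[5] = potamuBU$hippo
  rot[6] = otamuBU$hippop
  rot[7] = tamuBU$hippopo
  rot[8] = amuBU$hippopot
  rot[9] = muBU$hippopota
  rot[10] = uBU$hippopotam
  rot[11] = BU$hippopotamu
  rot[12] = U$hippopotamuB
  rot[13] = $hippopotamuBU
Sorted (with $ < everything):
  sorted[0] = $hippopotamuBU  (last char: 'U')
  sorted[1] = BU$hippopotamu  (last char: 'u')
  sorted[2] = U$hippopotamuB  (last char: 'B')
  sorted[3] = amuBU$hippopot  (last char: 't')
  sorted[4] = hippopotamuBU$  (last char: '$')
  sorted[5] = ippopotamuBU$h  (last char: 'h')
  sorted[6] = muBU$hippopota  (last char: 'a')
  sorted[7] = opotamuBU$hipp  (last char: 'p')
  sorted[8] = otamuBU$hippop  (last char: 'p')
  sorted[9] = popotamuBU$hip  (last char: 'p')
  sorted[10] = potamuBU$hippo  (last char: 'o')
  sorted[11] = ppopotamuBU$hi  (last char: 'i')
  sorted[12] = tamuBU$hippopo  (last char: 'o')
  sorted[13] = uBU$hippopotam  (last char: 'm')
Last column: UuBt$happpoiom
Original string S is at sorted index 4

Answer: UuBt$happpoiom
4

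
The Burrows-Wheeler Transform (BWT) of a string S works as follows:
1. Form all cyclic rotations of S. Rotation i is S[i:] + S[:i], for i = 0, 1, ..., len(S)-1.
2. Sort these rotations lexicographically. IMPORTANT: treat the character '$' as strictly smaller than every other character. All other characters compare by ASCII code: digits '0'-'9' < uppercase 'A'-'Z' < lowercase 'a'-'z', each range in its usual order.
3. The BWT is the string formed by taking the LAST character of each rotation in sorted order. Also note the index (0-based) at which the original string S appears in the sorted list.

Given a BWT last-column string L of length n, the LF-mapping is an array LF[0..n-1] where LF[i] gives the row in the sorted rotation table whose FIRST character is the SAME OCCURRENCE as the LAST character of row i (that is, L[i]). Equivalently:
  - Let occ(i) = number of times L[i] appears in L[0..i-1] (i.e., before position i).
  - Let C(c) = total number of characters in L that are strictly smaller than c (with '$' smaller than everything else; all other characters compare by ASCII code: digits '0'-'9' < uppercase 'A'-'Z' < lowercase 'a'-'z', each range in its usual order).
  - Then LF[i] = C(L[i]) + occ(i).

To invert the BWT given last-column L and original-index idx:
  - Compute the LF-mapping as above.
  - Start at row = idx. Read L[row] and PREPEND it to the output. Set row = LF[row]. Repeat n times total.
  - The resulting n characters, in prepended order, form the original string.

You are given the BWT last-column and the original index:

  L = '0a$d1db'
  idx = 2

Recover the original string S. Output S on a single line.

Answer: 1bdda0$

Derivation:
LF mapping: 1 3 0 5 2 6 4
Walk LF starting at row 2, prepending L[row]:
  step 1: row=2, L[2]='$', prepend. Next row=LF[2]=0
  step 2: row=0, L[0]='0', prepend. Next row=LF[0]=1
  step 3: row=1, L[1]='a', prepend. Next row=LF[1]=3
  step 4: row=3, L[3]='d', prepend. Next row=LF[3]=5
  step 5: row=5, L[5]='d', prepend. Next row=LF[5]=6
  step 6: row=6, L[6]='b', prepend. Next row=LF[6]=4
  step 7: row=4, L[4]='1', prepend. Next row=LF[4]=2
Reversed output: 1bdda0$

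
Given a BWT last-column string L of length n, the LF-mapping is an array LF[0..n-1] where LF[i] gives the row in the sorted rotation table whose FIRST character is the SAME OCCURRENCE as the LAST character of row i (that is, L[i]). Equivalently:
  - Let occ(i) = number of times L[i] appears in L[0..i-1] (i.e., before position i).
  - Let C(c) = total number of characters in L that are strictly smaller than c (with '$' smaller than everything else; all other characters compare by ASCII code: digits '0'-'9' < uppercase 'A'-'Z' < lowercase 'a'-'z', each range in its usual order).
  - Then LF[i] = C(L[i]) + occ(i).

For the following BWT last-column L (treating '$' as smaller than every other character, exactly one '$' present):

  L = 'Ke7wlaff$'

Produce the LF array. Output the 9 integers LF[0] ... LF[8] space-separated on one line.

Char counts: '$':1, '7':1, 'K':1, 'a':1, 'e':1, 'f':2, 'l':1, 'w':1
C (first-col start): C('$')=0, C('7')=1, C('K')=2, C('a')=3, C('e')=4, C('f')=5, C('l')=7, C('w')=8
L[0]='K': occ=0, LF[0]=C('K')+0=2+0=2
L[1]='e': occ=0, LF[1]=C('e')+0=4+0=4
L[2]='7': occ=0, LF[2]=C('7')+0=1+0=1
L[3]='w': occ=0, LF[3]=C('w')+0=8+0=8
L[4]='l': occ=0, LF[4]=C('l')+0=7+0=7
L[5]='a': occ=0, LF[5]=C('a')+0=3+0=3
L[6]='f': occ=0, LF[6]=C('f')+0=5+0=5
L[7]='f': occ=1, LF[7]=C('f')+1=5+1=6
L[8]='$': occ=0, LF[8]=C('$')+0=0+0=0

Answer: 2 4 1 8 7 3 5 6 0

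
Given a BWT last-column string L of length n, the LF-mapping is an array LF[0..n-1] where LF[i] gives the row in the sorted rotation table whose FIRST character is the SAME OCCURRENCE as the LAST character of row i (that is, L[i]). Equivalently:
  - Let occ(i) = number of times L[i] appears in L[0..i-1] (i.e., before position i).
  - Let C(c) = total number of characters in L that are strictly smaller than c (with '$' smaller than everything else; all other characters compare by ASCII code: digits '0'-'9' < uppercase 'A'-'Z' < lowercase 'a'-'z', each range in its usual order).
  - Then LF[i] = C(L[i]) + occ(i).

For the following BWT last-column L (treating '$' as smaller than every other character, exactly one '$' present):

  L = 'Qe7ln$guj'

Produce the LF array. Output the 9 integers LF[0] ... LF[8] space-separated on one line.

Answer: 2 3 1 6 7 0 4 8 5

Derivation:
Char counts: '$':1, '7':1, 'Q':1, 'e':1, 'g':1, 'j':1, 'l':1, 'n':1, 'u':1
C (first-col start): C('$')=0, C('7')=1, C('Q')=2, C('e')=3, C('g')=4, C('j')=5, C('l')=6, C('n')=7, C('u')=8
L[0]='Q': occ=0, LF[0]=C('Q')+0=2+0=2
L[1]='e': occ=0, LF[1]=C('e')+0=3+0=3
L[2]='7': occ=0, LF[2]=C('7')+0=1+0=1
L[3]='l': occ=0, LF[3]=C('l')+0=6+0=6
L[4]='n': occ=0, LF[4]=C('n')+0=7+0=7
L[5]='$': occ=0, LF[5]=C('$')+0=0+0=0
L[6]='g': occ=0, LF[6]=C('g')+0=4+0=4
L[7]='u': occ=0, LF[7]=C('u')+0=8+0=8
L[8]='j': occ=0, LF[8]=C('j')+0=5+0=5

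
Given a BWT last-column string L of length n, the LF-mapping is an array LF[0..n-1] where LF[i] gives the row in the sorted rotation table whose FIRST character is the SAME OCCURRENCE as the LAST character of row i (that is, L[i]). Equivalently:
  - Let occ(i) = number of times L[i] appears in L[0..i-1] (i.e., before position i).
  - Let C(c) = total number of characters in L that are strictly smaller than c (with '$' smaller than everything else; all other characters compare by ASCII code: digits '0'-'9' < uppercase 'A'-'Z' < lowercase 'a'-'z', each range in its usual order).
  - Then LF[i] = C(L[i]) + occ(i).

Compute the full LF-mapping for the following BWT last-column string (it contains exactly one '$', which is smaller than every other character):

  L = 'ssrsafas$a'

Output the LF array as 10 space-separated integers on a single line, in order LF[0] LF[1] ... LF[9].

Char counts: '$':1, 'a':3, 'f':1, 'r':1, 's':4
C (first-col start): C('$')=0, C('a')=1, C('f')=4, C('r')=5, C('s')=6
L[0]='s': occ=0, LF[0]=C('s')+0=6+0=6
L[1]='s': occ=1, LF[1]=C('s')+1=6+1=7
L[2]='r': occ=0, LF[2]=C('r')+0=5+0=5
L[3]='s': occ=2, LF[3]=C('s')+2=6+2=8
L[4]='a': occ=0, LF[4]=C('a')+0=1+0=1
L[5]='f': occ=0, LF[5]=C('f')+0=4+0=4
L[6]='a': occ=1, LF[6]=C('a')+1=1+1=2
L[7]='s': occ=3, LF[7]=C('s')+3=6+3=9
L[8]='$': occ=0, LF[8]=C('$')+0=0+0=0
L[9]='a': occ=2, LF[9]=C('a')+2=1+2=3

Answer: 6 7 5 8 1 4 2 9 0 3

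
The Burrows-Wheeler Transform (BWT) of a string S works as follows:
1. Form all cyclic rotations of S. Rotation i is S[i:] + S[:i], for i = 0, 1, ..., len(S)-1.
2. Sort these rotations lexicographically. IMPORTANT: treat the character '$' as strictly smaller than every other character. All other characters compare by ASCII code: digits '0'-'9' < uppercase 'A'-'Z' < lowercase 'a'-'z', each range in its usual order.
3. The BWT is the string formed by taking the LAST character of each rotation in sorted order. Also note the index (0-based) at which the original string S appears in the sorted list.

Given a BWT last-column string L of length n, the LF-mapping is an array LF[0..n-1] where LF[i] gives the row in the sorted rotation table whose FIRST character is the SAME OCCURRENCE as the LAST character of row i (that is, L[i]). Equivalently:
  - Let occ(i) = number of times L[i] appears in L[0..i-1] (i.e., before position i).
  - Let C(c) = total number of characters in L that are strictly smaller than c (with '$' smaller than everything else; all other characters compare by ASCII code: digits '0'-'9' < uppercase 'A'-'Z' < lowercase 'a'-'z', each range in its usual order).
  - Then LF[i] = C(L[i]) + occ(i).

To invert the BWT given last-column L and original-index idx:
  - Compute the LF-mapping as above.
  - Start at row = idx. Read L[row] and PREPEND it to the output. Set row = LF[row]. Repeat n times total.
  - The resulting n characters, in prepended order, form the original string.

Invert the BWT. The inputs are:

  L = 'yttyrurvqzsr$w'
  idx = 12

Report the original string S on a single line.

Answer: yrtquswzvtrry$

Derivation:
LF mapping: 11 6 7 12 2 8 3 9 1 13 5 4 0 10
Walk LF starting at row 12, prepending L[row]:
  step 1: row=12, L[12]='$', prepend. Next row=LF[12]=0
  step 2: row=0, L[0]='y', prepend. Next row=LF[0]=11
  step 3: row=11, L[11]='r', prepend. Next row=LF[11]=4
  step 4: row=4, L[4]='r', prepend. Next row=LF[4]=2
  step 5: row=2, L[2]='t', prepend. Next row=LF[2]=7
  step 6: row=7, L[7]='v', prepend. Next row=LF[7]=9
  step 7: row=9, L[9]='z', prepend. Next row=LF[9]=13
  step 8: row=13, L[13]='w', prepend. Next row=LF[13]=10
  step 9: row=10, L[10]='s', prepend. Next row=LF[10]=5
  step 10: row=5, L[5]='u', prepend. Next row=LF[5]=8
  step 11: row=8, L[8]='q', prepend. Next row=LF[8]=1
  step 12: row=1, L[1]='t', prepend. Next row=LF[1]=6
  step 13: row=6, L[6]='r', prepend. Next row=LF[6]=3
  step 14: row=3, L[3]='y', prepend. Next row=LF[3]=12
Reversed output: yrtquswzvtrry$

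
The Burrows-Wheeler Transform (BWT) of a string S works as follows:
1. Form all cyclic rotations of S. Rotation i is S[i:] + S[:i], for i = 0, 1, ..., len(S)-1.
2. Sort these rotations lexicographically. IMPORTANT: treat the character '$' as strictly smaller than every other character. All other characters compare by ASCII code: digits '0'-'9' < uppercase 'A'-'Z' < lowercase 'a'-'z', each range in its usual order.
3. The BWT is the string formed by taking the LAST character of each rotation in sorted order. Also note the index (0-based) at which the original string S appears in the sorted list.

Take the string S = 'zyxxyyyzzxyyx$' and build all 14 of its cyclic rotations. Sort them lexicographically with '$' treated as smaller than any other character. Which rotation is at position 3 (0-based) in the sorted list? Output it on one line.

All 14 rotations (rotation i = S[i:]+S[:i]):
  rot[0] = zyxxyyyzzxyyx$
  rot[1] = yxxyyyzzxyyx$z
  rot[2] = xxyyyzzxyyx$zy
  rot[3] = xyyyzzxyyx$zyx
  rot[4] = yyyzzxyyx$zyxx
  rot[5] = yyzzxyyx$zyxxy
  rot[6] = yzzxyyx$zyxxyy
  rot[7] = zzxyyx$zyxxyyy
  rot[8] = zxyyx$zyxxyyyz
  rot[9] = xyyx$zyxxyyyzz
  rot[10] = yyx$zyxxyyyzzx
  rot[11] = yx$zyxxyyyzzxy
  rot[12] = x$zyxxyyyzzxyy
  rot[13] = $zyxxyyyzzxyyx
Sorted (with $ < everything):
  sorted[0] = $zyxxyyyzzxyyx
  sorted[1] = x$zyxxyyyzzxyy
  sorted[2] = xxyyyzzxyyx$zy
  sorted[3] = xyyx$zyxxyyyzz
  sorted[4] = xyyyzzxyyx$zyx
  sorted[5] = yx$zyxxyyyzzxy
  sorted[6] = yxxyyyzzxyyx$z
  sorted[7] = yyx$zyxxyyyzzx
  sorted[8] = yyyzzxyyx$zyxx
  sorted[9] = yyzzxyyx$zyxxy
  sorted[10] = yzzxyyx$zyxxyy
  sorted[11] = zxyyx$zyxxyyyz
  sorted[12] = zyxxyyyzzxyyx$
  sorted[13] = zzxyyx$zyxxyyy
sorted[3] = xyyx$zyxxyyyzz

Answer: xyyx$zyxxyyyzz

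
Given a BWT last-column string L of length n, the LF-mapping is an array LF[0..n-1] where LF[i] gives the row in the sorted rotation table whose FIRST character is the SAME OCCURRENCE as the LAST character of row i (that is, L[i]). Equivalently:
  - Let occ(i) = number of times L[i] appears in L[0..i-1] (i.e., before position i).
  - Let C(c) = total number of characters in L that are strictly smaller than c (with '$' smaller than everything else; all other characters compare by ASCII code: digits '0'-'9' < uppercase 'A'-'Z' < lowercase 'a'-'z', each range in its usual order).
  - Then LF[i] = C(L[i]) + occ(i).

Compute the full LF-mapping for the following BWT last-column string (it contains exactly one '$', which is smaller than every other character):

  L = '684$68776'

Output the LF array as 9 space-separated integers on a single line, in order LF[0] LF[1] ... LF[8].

Char counts: '$':1, '4':1, '6':3, '7':2, '8':2
C (first-col start): C('$')=0, C('4')=1, C('6')=2, C('7')=5, C('8')=7
L[0]='6': occ=0, LF[0]=C('6')+0=2+0=2
L[1]='8': occ=0, LF[1]=C('8')+0=7+0=7
L[2]='4': occ=0, LF[2]=C('4')+0=1+0=1
L[3]='$': occ=0, LF[3]=C('$')+0=0+0=0
L[4]='6': occ=1, LF[4]=C('6')+1=2+1=3
L[5]='8': occ=1, LF[5]=C('8')+1=7+1=8
L[6]='7': occ=0, LF[6]=C('7')+0=5+0=5
L[7]='7': occ=1, LF[7]=C('7')+1=5+1=6
L[8]='6': occ=2, LF[8]=C('6')+2=2+2=4

Answer: 2 7 1 0 3 8 5 6 4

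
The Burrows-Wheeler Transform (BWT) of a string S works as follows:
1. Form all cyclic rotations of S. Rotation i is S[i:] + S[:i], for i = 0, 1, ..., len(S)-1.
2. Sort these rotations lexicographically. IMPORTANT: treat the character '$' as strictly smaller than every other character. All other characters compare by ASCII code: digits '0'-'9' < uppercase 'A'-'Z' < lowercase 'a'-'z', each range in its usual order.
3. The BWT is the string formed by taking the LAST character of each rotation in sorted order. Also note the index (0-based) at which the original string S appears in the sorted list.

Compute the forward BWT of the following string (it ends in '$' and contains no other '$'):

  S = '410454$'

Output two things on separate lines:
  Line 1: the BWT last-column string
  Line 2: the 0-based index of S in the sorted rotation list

All 7 rotations (rotation i = S[i:]+S[:i]):
  rot[0] = 410454$
  rot[1] = 10454$4
  rot[2] = 0454$41
  rot[3] = 454$410
  rot[4] = 54$4104
  rot[5] = 4$41045
  rot[6] = $410454
Sorted (with $ < everything):
  sorted[0] = $410454  (last char: '4')
  sorted[1] = 0454$41  (last char: '1')
  sorted[2] = 10454$4  (last char: '4')
  sorted[3] = 4$41045  (last char: '5')
  sorted[4] = 410454$  (last char: '$')
  sorted[5] = 454$410  (last char: '0')
  sorted[6] = 54$4104  (last char: '4')
Last column: 4145$04
Original string S is at sorted index 4

Answer: 4145$04
4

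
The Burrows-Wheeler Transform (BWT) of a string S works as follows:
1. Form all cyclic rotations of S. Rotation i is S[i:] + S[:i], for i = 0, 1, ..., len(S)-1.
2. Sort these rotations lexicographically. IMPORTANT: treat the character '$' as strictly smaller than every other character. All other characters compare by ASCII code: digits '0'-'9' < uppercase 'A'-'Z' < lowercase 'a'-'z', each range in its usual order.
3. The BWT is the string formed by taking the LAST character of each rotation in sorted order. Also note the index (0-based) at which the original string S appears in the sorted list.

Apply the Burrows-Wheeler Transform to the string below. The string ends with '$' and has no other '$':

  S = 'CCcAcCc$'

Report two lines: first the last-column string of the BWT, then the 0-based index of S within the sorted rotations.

Answer: cc$cCCCA
2

Derivation:
All 8 rotations (rotation i = S[i:]+S[:i]):
  rot[0] = CCcAcCc$
  rot[1] = CcAcCc$C
  rot[2] = cAcCc$CC
  rot[3] = AcCc$CCc
  rot[4] = cCc$CCcA
  rot[5] = Cc$CCcAc
  rot[6] = c$CCcAcC
  rot[7] = $CCcAcCc
Sorted (with $ < everything):
  sorted[0] = $CCcAcCc  (last char: 'c')
  sorted[1] = AcCc$CCc  (last char: 'c')
  sorted[2] = CCcAcCc$  (last char: '$')
  sorted[3] = Cc$CCcAc  (last char: 'c')
  sorted[4] = CcAcCc$C  (last char: 'C')
  sorted[5] = c$CCcAcC  (last char: 'C')
  sorted[6] = cAcCc$CC  (last char: 'C')
  sorted[7] = cCc$CCcA  (last char: 'A')
Last column: cc$cCCCA
Original string S is at sorted index 2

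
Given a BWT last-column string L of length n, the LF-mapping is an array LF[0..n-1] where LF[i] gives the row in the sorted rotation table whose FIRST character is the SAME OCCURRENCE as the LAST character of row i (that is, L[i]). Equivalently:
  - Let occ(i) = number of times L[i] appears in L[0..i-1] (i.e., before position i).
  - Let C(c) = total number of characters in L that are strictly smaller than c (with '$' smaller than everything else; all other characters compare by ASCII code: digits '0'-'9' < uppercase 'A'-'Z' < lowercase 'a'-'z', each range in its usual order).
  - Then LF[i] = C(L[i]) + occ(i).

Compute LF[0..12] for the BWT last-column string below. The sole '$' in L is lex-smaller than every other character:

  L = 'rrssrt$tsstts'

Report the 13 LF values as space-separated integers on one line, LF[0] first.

Answer: 1 2 4 5 3 9 0 10 6 7 11 12 8

Derivation:
Char counts: '$':1, 'r':3, 's':5, 't':4
C (first-col start): C('$')=0, C('r')=1, C('s')=4, C('t')=9
L[0]='r': occ=0, LF[0]=C('r')+0=1+0=1
L[1]='r': occ=1, LF[1]=C('r')+1=1+1=2
L[2]='s': occ=0, LF[2]=C('s')+0=4+0=4
L[3]='s': occ=1, LF[3]=C('s')+1=4+1=5
L[4]='r': occ=2, LF[4]=C('r')+2=1+2=3
L[5]='t': occ=0, LF[5]=C('t')+0=9+0=9
L[6]='$': occ=0, LF[6]=C('$')+0=0+0=0
L[7]='t': occ=1, LF[7]=C('t')+1=9+1=10
L[8]='s': occ=2, LF[8]=C('s')+2=4+2=6
L[9]='s': occ=3, LF[9]=C('s')+3=4+3=7
L[10]='t': occ=2, LF[10]=C('t')+2=9+2=11
L[11]='t': occ=3, LF[11]=C('t')+3=9+3=12
L[12]='s': occ=4, LF[12]=C('s')+4=4+4=8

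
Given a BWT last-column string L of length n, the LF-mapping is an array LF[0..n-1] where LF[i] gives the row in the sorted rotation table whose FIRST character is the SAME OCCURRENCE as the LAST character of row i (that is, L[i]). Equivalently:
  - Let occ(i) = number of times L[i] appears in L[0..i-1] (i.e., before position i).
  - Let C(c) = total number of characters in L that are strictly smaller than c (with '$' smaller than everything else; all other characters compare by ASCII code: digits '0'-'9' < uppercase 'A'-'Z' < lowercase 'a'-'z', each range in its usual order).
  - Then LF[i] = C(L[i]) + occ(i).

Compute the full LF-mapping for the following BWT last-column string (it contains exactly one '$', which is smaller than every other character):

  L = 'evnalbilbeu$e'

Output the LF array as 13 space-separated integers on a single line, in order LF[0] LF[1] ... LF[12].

Char counts: '$':1, 'a':1, 'b':2, 'e':3, 'i':1, 'l':2, 'n':1, 'u':1, 'v':1
C (first-col start): C('$')=0, C('a')=1, C('b')=2, C('e')=4, C('i')=7, C('l')=8, C('n')=10, C('u')=11, C('v')=12
L[0]='e': occ=0, LF[0]=C('e')+0=4+0=4
L[1]='v': occ=0, LF[1]=C('v')+0=12+0=12
L[2]='n': occ=0, LF[2]=C('n')+0=10+0=10
L[3]='a': occ=0, LF[3]=C('a')+0=1+0=1
L[4]='l': occ=0, LF[4]=C('l')+0=8+0=8
L[5]='b': occ=0, LF[5]=C('b')+0=2+0=2
L[6]='i': occ=0, LF[6]=C('i')+0=7+0=7
L[7]='l': occ=1, LF[7]=C('l')+1=8+1=9
L[8]='b': occ=1, LF[8]=C('b')+1=2+1=3
L[9]='e': occ=1, LF[9]=C('e')+1=4+1=5
L[10]='u': occ=0, LF[10]=C('u')+0=11+0=11
L[11]='$': occ=0, LF[11]=C('$')+0=0+0=0
L[12]='e': occ=2, LF[12]=C('e')+2=4+2=6

Answer: 4 12 10 1 8 2 7 9 3 5 11 0 6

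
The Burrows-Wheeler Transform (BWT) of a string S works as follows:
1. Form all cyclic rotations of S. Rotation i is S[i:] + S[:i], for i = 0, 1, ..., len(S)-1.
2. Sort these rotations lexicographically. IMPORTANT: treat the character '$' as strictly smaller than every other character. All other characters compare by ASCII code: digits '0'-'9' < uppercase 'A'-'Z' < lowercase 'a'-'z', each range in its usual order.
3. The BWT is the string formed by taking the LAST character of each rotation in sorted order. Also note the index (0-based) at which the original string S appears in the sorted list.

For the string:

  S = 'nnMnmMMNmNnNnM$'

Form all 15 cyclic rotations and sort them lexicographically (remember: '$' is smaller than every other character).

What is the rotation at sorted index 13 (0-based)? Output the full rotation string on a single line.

Answer: nmMMNmNnNnM$nnM

Derivation:
All 15 rotations (rotation i = S[i:]+S[:i]):
  rot[0] = nnMnmMMNmNnNnM$
  rot[1] = nMnmMMNmNnNnM$n
  rot[2] = MnmMMNmNnNnM$nn
  rot[3] = nmMMNmNnNnM$nnM
  rot[4] = mMMNmNnNnM$nnMn
  rot[5] = MMNmNnNnM$nnMnm
  rot[6] = MNmNnNnM$nnMnmM
  rot[7] = NmNnNnM$nnMnmMM
  rot[8] = mNnNnM$nnMnmMMN
  rot[9] = NnNnM$nnMnmMMNm
  rot[10] = nNnM$nnMnmMMNmN
  rot[11] = NnM$nnMnmMMNmNn
  rot[12] = nM$nnMnmMMNmNnN
  rot[13] = M$nnMnmMMNmNnNn
  rot[14] = $nnMnmMMNmNnNnM
Sorted (with $ < everything):
  sorted[0] = $nnMnmMMNmNnNnM
  sorted[1] = M$nnMnmMMNmNnNn
  sorted[2] = MMNmNnNnM$nnMnm
  sorted[3] = MNmNnNnM$nnMnmM
  sorted[4] = MnmMMNmNnNnM$nn
  sorted[5] = NmNnNnM$nnMnmMM
  sorted[6] = NnM$nnMnmMMNmNn
  sorted[7] = NnNnM$nnMnmMMNm
  sorted[8] = mMMNmNnNnM$nnMn
  sorted[9] = mNnNnM$nnMnmMMN
  sorted[10] = nM$nnMnmMMNmNnN
  sorted[11] = nMnmMMNmNnNnM$n
  sorted[12] = nNnM$nnMnmMMNmN
  sorted[13] = nmMMNmNnNnM$nnM
  sorted[14] = nnMnmMMNmNnNnM$
sorted[13] = nmMMNmNnNnM$nnM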